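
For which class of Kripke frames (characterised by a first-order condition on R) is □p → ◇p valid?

Suppose □p→◇p is valid. At any x set V(p)=W. Then □p at x, so ◇p at x, so x has a successor.

Seriality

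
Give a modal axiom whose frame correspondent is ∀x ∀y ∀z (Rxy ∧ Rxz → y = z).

A defining formula is ◇q → □q (the CD axiom).
Suppose ◇q→□q is valid. Take Rxy, Rxz and set V(q)={y}. Then ◇q at x, so □q at x, so q at z, i.e. z=y.

◇q → □q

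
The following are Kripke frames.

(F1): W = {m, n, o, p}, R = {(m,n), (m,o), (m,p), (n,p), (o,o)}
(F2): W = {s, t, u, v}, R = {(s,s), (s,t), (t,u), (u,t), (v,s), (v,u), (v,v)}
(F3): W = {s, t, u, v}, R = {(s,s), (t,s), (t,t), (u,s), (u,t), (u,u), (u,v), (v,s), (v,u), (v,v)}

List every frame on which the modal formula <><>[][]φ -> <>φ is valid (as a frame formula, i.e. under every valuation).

(F3)

Frame correspondent (Sahlqvist): forall x forall y (x R^2 y -> exists w (y R^2 w & xRw)) — i.e. a generalized confluence (Geach) condition.
(F1): fails — mR²p but no w with pR²w and mRw.
(F2): fails — sR²u but no w with uR²w and sRw.
(F3): satisfies the condition.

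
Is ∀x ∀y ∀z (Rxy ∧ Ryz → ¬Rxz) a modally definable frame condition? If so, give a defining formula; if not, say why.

Not modally definable

If a class were modally definable it would be closed under surjective bounded morphisms (Goldblatt–Thomason).
The 3-cycle (worlds a,b,c with a→b→c→a) is intransitive. Mapping every world to a single reflexive point • is a surjective bounded morphism; the reflexive point is not intransitive (R••∧R•• but R••).
So the class is not modally definable.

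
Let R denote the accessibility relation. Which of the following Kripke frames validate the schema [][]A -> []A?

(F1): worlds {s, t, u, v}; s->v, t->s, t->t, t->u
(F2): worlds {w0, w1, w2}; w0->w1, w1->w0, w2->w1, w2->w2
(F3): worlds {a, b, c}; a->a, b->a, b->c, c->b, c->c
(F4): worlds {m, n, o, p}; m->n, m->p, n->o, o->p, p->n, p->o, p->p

(F3)

The schema corresponds to density: forall x forall y (Rxy -> exists z (Rxz & Rzy)).
(F1): fails — Rsv but no z with Rsz and Rzv.
(F2): fails — Rw0w1 but no z with Rw0z and Rzw1.
(F3): holds.
(F4): fails — Rno but no z with Rnz and Rzo.
Valid on: (F3).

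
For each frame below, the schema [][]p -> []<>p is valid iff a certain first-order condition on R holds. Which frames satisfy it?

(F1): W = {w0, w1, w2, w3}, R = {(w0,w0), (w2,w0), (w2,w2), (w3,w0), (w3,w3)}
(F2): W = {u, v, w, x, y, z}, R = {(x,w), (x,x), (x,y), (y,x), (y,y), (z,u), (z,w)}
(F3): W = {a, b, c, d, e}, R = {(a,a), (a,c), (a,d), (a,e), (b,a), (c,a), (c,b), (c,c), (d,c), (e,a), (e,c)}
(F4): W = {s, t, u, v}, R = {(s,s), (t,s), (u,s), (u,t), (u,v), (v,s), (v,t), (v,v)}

(F1), (F3), (F4)

The schema corresponds to a generalized confluence (Geach) condition: forall x forall z (xRz -> exists w (x R^2 w & zRw)).
(F1): ✓.
(F2): fails — xRw but no t with xR²t and wRt.
(F3): ✓.
(F4): ✓.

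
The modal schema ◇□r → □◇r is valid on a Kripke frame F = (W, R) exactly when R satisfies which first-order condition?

Suppose ◇□r→□◇r is valid. Take Rxy, Rxz and set V(r)={w : Ryw}. Then □r at y so ◇□r at x, so □◇r at x, so ◇r at z, giving w with Rzw and Ryw.
The converse is a direct semantic check.
Frame condition: ∀x ∀y ∀z (Rxy ∧ Rxz → ∃w (Ryw ∧ Rzw)).

convergence: ∀x ∀y ∀z (Rxy ∧ Rxz → ∃w (Ryw ∧ Rzw))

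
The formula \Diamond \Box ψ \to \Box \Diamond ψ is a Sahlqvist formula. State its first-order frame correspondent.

convergence

This schema is the .2 axiom.
Its frame correspondent is convergence — \forall x \forall y \forall z (Rxy \wedge Rxz \to \exists w (Ryw \wedge Rzw)).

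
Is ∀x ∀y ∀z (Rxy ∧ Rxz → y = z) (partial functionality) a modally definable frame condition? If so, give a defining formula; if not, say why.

Yes — defined by ◇q → □q

The condition is partial functionality. A defining modal formula is ◇q → □q.
Suppose ◇q→□q is valid. Take Rxy, Rxz and set V(q)={y}. Then ◇q at x, so □q at x, so q at z, i.e. z=y.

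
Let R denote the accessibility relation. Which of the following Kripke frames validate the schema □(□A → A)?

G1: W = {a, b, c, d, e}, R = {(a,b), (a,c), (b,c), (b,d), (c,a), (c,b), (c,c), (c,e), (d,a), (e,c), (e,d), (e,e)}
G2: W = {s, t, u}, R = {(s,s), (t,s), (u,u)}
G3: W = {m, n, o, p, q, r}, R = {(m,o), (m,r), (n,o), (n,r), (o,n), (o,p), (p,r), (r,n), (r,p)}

G2

This is the axiom for shift-reflexivity; its first-order frame correspondent is ∀x ∀y (Rxy → Ryy).
G1: fails — Rab but not Rbb.
G2: condition met.
G3: fails — Rnr but not Rrr.
Valid on: G2.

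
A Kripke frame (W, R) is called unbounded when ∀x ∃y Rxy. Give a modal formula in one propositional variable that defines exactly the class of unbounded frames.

□p → ◇p

This is seriality; the standard corresponding axiom is D: □p → ◇p.
Suppose □p→◇p is valid. At any x set V(p)=W. Then □p at x, so ◇p at x, so x has a successor.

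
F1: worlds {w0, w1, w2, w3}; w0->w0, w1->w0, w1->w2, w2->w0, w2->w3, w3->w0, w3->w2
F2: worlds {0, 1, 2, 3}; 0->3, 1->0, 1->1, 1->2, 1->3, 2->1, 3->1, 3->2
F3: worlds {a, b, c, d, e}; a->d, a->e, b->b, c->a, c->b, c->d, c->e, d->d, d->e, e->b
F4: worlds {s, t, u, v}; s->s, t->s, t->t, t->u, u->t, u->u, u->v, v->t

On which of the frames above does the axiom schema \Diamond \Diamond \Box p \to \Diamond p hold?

F1

Frame correspondent (Sahlqvist): \forall x \forall y (x R^2 y \to \exists w (yRw \wedge xRw)) — i.e. a generalized confluence (Geach) condition.
F1: condition met.
F2: fails — 0R²2 but no w with 2Rw and 0Rw.
F3: fails — aR²b but no w with bRw and aRw.
F4: fails — uR²s but no w with sRw and uRw.
Valid on: F1.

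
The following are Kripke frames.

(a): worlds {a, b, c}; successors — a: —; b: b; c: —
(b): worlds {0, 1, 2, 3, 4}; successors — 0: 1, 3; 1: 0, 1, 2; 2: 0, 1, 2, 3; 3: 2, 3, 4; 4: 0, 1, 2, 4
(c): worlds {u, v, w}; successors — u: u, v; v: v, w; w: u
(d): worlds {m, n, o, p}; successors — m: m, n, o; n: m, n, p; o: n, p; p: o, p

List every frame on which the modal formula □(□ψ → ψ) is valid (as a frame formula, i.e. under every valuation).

Frame correspondent (Sahlqvist): ∀x ∀y (Rxy → Ryy) — i.e. shift-reflexivity.
(a): ✓.
(b): fails — R10 but not R00.
(c): fails — Rvw but not Rww.
(d): fails — Rpo but not Roo.
Valid on: (a).

(a)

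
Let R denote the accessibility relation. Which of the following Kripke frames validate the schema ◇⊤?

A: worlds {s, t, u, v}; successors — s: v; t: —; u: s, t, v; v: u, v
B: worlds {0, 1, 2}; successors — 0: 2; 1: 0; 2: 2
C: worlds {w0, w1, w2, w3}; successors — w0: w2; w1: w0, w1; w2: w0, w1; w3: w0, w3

The schema corresponds to seriality: ∀x ∃y Rxy.
A: fails — world t has no successor.
B: satisfies the condition.
C: satisfies the condition.

B, C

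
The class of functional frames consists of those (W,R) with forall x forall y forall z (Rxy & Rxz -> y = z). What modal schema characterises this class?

This is partial functionality; the standard corresponding axiom is CD: ◇ψ → □ψ.

◇ψ → □ψ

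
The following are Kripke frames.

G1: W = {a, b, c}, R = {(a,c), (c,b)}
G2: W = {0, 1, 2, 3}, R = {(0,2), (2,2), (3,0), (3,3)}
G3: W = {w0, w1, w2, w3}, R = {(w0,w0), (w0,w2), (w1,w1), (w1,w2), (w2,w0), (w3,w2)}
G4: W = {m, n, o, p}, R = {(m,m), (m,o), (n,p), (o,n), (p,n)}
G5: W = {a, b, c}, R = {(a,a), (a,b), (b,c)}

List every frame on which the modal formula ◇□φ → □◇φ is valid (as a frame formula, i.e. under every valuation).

none

Frame correspondent (Sahlqvist): ∀x ∀y ∀z (Rxy ∧ Rxz → ∃w (Ryw ∧ Rzw)) — i.e. convergence.
G1: fails — Rcb and Rcb but b and b have no common successor.
G2: fails — R33 and R30 but 3 and 0 have no common successor.
G3: fails — Rw1w2 and Rw1w1 but w2 and w1 have no common successor.
G4: fails — Rmo and Rmm but o and m have no common successor.
G5: fails — Raa and Rab but a and b have no common successor.
Valid on no frame.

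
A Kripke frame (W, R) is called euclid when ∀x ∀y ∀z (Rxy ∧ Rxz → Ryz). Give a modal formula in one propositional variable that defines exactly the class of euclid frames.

◇s → □◇s

The condition is the Euclidean property. The 5 schema ◇s → □◇s defines it.
Suppose ◇s→□◇s is valid. Take Rxy, Rxz and set V(s)={y}. Then ◇s at x, so □◇s at x, so ◇s at z, so some w with Rzw has s; w=y, i.e. Rzy. By symmetry of the argument, Ryz.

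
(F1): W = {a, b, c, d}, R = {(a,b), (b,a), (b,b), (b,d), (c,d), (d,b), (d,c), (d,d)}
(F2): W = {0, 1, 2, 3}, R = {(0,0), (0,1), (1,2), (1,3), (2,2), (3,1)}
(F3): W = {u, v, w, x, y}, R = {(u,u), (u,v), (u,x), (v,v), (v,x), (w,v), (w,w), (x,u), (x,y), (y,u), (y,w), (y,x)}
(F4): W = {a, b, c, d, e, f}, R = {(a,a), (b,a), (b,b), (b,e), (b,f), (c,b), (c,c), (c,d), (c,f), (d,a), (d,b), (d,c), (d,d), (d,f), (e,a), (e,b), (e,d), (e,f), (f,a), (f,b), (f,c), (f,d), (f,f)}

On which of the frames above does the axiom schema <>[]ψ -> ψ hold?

(F1)

The schema corresponds to symmetry: forall x forall y (Rxy -> Ryx).
(F1): satisfies the condition.
(F2): fails — R12 but not R21.
(F3): fails — Ruv but not Rvu.
(F4): fails — Red but not Rde.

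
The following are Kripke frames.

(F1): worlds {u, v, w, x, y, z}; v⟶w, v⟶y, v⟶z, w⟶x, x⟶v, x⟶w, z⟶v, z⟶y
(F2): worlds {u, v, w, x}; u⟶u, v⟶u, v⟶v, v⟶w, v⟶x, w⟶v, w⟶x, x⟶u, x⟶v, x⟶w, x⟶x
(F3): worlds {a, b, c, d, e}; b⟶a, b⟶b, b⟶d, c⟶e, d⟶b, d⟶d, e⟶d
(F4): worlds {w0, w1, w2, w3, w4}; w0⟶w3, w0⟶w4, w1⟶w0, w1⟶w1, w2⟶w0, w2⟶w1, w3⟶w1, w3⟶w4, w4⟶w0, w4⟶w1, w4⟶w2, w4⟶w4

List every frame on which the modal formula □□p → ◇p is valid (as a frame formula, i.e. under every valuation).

This is the axiom for a generalized confluence (Geach) condition; its first-order frame correspondent is ∀x ∃w (xR²w ∧ xRw).
(F1): fails — at u but no t with uR²t and uRt.
(F2): condition met.
(F3): fails — at a but no w with aR²w and aRw.
(F4): condition met.

(F2), (F4)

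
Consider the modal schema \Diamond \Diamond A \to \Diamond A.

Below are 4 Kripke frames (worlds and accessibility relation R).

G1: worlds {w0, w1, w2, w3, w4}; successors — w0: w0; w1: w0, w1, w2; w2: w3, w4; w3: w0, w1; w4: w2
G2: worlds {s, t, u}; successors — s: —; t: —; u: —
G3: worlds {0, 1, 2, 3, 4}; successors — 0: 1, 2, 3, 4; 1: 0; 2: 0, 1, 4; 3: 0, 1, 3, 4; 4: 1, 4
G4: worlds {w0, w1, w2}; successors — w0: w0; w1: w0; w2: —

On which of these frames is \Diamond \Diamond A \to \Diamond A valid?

G2, G4

The schema corresponds to transitivity: \forall x \forall y \forall z (Rxy \wedge Ryz \to Rxz).
G1: fails — Rw1w2 and Rw2w4 but not Rw1w4.
G2: condition met.
G3: fails — R10 and R02 but not R12.
G4: condition met.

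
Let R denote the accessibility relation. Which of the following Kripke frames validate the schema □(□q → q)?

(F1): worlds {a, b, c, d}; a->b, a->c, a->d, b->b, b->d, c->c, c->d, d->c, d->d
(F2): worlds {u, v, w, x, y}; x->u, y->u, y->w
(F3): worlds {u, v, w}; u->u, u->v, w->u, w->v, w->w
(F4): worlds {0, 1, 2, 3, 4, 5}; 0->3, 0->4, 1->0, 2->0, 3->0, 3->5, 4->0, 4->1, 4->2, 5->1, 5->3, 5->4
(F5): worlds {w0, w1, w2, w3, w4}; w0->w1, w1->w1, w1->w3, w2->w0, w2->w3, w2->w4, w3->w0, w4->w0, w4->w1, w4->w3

The schema corresponds to shift-reflexivity: ∀x ∀y (Rxy → Ryy).
(F1): ✓.
(F2): fails — Ryu but not Ruu.
(F3): fails — Ruv but not Rvv.
(F4): fails — R10 but not R00.
(F5): fails — Rw2w4 but not Rw4w4.
Valid on: (F1).

(F1)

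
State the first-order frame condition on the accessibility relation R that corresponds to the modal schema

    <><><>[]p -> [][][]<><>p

forall x forall y forall z ((x R^3 y & x R^3 z) -> exists w (yRw & z R^2 w))

This is a Sahlqvist (Geach-type) schema ◇^3□^1p → □^3◇^2p.
First-order correspondent: forall x forall y forall z ((x R^3 y & x R^3 z) -> exists w (yRw & z R^2 w)).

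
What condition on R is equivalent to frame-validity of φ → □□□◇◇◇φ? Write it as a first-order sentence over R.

∀x ∀z (xR³z → ∃w (x = w ∧ zR³w))

This is a Sahlqvist (Geach-type) schema ◇^0□^0φ → □^3◇^3φ.
Minimal-valuation argument: fix x; take any y with xR^0y and any z with xR^3z. Set V(φ) to the set of worlds R-reachable from y in exactly 0 steps. Then □^0φ holds at y, so the antecedent holds at x; validity forces ◇^3φ at z, giving a w with zR^3w and yR^0w.
First-order correspondent: ∀x ∀z (xR³z → ∃w (x = w ∧ zR³w)).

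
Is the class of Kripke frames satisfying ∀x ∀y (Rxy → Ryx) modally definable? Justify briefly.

Yes — defined by q → □◇q

This is a Sahlqvist condition; the B axiom q → □◇q defines it.
Suppose q→□◇q is valid. Take Rxy and set V(q)={x}. Then q at x, so □◇q at x, so ◇q at y, so some z with Ryz has q; z=x, i.e. Ryx.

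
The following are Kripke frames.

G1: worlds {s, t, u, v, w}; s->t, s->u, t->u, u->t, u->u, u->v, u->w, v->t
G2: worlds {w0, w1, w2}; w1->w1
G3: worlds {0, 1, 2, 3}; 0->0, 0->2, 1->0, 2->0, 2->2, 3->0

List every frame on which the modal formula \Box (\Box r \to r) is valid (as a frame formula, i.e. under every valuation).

G2, G3

Frame correspondent (Sahlqvist): \forall x \forall y (Rxy \to Ryy) — i.e. shift-reflexivity.
G1: fails — Ruv but not Rvv.
G2: holds.
G3: holds.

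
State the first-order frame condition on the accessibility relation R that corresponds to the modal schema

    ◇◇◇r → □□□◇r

∀x ∀y ∀z ((xR³y ∧ xR³z) → ∃w (y = w ∧ zRw))

This is a Sahlqvist (Geach-type) schema ◇^3□^0r → □^3◇^1r.
Minimal-valuation argument: fix x; take any y with xR^3y and any z with xR^3z. Set V(r) to the set of worlds R-reachable from y in exactly 0 steps. Then □^0r holds at y, so the antecedent holds at x; validity forces ◇^1r at z, giving a w with zR^1w and yR^0w.
First-order correspondent: ∀x ∀y ∀z ((xR³y ∧ xR³z) → ∃w (y = w ∧ zRw)).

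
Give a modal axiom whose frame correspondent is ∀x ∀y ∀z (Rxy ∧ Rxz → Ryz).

◇ψ → □◇ψ

A defining formula is ◇ψ → □◇ψ (the 5 axiom).
Suppose ◇ψ→□◇ψ is valid. Take Rxy, Rxz and set V(ψ)={y}. Then ◇ψ at x, so □◇ψ at x, so ◇ψ at z, so some w with Rzw has ψ; w=y, i.e. Rzy. By symmetry of the argument, Ryz.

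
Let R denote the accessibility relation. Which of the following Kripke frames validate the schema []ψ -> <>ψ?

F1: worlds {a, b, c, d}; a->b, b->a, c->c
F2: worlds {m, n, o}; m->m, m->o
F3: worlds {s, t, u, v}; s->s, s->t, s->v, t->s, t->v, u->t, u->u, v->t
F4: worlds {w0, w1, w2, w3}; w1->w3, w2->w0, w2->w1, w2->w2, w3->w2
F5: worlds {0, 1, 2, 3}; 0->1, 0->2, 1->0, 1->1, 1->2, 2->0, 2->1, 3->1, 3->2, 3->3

F3, F5

This is the axiom for seriality; its first-order frame correspondent is forall x exists y Rxy.
F1: fails — world d has no successor.
F2: fails — world n has no successor.
F3: ✓.
F4: fails — world w0 has no successor.
F5: ✓.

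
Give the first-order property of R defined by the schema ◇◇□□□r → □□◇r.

This is a Sahlqvist (Geach-type) schema ◇^2□^3r → □^2◇^1r.
First-order correspondent: ∀x ∀y ∀z ((xR²y ∧ xR²z) → ∃w (yR³w ∧ zRw)).

∀x ∀y ∀z ((xR²y ∧ xR²z) → ∃w (yR³w ∧ zRw))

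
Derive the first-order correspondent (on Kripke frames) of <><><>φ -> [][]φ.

This is a Sahlqvist (Geach-type) schema ◇^3□^0φ → □^2◇^0φ.
Minimal-valuation argument: fix x; take any y with xR^3y and any z with xR^2z. Set V(φ) to the set of worlds R-reachable from y in exactly 0 steps. Then □^0φ holds at y, so the antecedent holds at x; validity forces ◇^0φ at z, giving a w with zR^0w and yR^0w.
First-order correspondent: forall x forall y forall z ((x R^3 y & x R^2 z) -> exists w (y = w & z = w)).

forall x forall y forall z ((x R^3 y & x R^2 z) -> exists w (y = w & z = w))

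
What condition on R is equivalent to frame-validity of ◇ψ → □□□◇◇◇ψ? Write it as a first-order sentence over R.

∀x ∀y ∀z ((xRy ∧ xR³z) → ∃w (y = w ∧ zR³w))

This is a Sahlqvist (Geach-type) schema ◇^1□^0ψ → □^3◇^3ψ.
Minimal-valuation argument: fix x; take any y with xR^1y and any z with xR^3z. Set V(ψ) to the set of worlds R-reachable from y in exactly 0 steps. Then □^0ψ holds at y, so the antecedent holds at x; validity forces ◇^3ψ at z, giving a w with zR^3w and yR^0w.
First-order correspondent: ∀x ∀y ∀z ((xRy ∧ xR³z) → ∃w (y = w ∧ zR³w)).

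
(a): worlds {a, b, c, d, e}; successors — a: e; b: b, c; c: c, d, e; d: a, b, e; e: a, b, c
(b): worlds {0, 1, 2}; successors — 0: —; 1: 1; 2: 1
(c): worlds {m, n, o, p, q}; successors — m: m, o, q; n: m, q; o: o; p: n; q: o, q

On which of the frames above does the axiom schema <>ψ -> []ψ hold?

(b)

Frame correspondent (Sahlqvist): forall x forall y forall z (Rxy & Rxz -> y = z) — i.e. partial functionality.
(a): fails — b sees both b and c.
(b): ✓.
(c): fails — m sees both m and o.
Valid on: (b).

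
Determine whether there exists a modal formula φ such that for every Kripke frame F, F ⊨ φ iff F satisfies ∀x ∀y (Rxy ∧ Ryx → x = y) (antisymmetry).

No — not modally definable

If a class were modally definable it would be closed under surjective bounded morphisms (Goldblatt–Thomason).
The 4-cycle (worlds a,b,c,d with a→b→c→d→a) is antisymmetric. Sending even-indexed worlds to a and odd-indexed worlds to b is a surjective bounded morphism onto the two-world frame with a↔b, which is not antisymmetric.
So the class is not modally definable.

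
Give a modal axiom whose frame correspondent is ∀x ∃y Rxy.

A defining formula is □s → ◇s (the D axiom).
Suppose □s→◇s is valid. At any x set V(s)=W. Then □s at x, so ◇s at x, so x has a successor.

□s → ◇s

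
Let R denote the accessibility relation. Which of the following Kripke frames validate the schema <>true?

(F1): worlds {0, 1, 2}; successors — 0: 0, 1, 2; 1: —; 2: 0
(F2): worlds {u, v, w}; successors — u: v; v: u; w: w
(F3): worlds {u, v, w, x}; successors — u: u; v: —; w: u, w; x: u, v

This is the axiom for seriality; its first-order frame correspondent is forall x exists y Rxy.
(F1): fails — world 1 has no successor.
(F2): satisfies the condition.
(F3): fails — world v has no successor.

(F2)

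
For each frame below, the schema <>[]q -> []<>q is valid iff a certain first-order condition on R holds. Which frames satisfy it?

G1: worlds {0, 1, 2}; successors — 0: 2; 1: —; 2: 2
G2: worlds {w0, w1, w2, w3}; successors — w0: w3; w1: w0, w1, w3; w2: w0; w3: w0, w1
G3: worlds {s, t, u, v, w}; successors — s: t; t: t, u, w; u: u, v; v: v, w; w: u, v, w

G1, G3

Frame correspondent (Sahlqvist): forall x forall y forall z (Rxy & Rxz -> exists w (Ryw & Rzw)) — i.e. convergence.
G1: holds.
G2: fails — Rw1w0 and Rw1w3 but w0 and w3 have no common successor.
G3: holds.
Valid on: G1, G3.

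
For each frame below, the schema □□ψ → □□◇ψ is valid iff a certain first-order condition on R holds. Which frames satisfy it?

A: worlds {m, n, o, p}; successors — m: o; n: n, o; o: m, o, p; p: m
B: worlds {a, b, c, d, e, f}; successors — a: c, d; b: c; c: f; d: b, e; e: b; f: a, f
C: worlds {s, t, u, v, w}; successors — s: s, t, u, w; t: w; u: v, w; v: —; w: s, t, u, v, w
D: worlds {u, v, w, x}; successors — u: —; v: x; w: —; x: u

This is the axiom for a generalized confluence (Geach) condition; its first-order frame correspondent is ∀x ∀z (xR²z → ∃w (xR²w ∧ zRw)).
A: condition met.
B: fails — aR²b but no w with aR²w and bRw.
C: fails — sR²v but no w* with sR²w* and vRw*.
D: fails — vR²u but no t with vR²t and uRt.
Valid on: A.

A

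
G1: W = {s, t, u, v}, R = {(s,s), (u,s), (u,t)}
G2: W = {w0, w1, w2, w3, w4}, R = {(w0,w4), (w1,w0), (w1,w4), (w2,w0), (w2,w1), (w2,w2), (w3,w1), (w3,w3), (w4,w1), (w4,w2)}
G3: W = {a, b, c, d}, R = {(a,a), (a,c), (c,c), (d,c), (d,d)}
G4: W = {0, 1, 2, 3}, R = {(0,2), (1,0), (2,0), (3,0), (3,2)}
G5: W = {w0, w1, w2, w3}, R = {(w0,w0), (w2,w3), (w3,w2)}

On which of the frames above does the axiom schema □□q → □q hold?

The schema corresponds to density: ∀x ∀y (Rxy → ∃z (Rxz ∧ Rzy)).
G1: fails — Rut but no z with Ruz and Rzt.
G2: fails — Rw1w0 but no z with Rw1z and Rzw0.
G3: ✓.
G4: fails — R10 but no z with R1z and Rz0.
G5: fails — Rw3w2 but no z with Rw3z and Rzw2.

G3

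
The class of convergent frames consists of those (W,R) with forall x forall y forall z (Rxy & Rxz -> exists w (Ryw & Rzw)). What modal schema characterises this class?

◇□r → □◇r

This is convergence; the standard corresponding axiom is .2: ◇□r → □◇r.
Suppose ◇□r→□◇r is valid. Take Rxy, Rxz and set V(r)={w : Ryw}. Then □r at y so ◇□r at x, so □◇r at x, so ◇r at z, giving w with Rzw and Ryw.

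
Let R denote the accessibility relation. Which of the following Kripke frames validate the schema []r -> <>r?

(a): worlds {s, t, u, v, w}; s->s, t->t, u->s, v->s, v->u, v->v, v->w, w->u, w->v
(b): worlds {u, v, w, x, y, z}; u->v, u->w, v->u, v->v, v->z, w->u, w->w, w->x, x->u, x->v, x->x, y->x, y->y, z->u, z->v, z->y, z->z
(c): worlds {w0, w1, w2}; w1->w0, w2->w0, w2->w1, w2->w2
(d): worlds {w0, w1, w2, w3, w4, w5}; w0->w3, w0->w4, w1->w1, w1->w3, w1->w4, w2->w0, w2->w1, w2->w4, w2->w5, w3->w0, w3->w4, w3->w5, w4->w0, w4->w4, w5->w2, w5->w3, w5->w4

Frame correspondent (Sahlqvist): forall x exists y Rxy — i.e. seriality.
(a): holds.
(b): holds.
(c): fails — world w0 has no successor.
(d): holds.

(a), (b), (d)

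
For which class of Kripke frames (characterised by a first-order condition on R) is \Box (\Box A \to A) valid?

Suppose □(□A→A) is valid. Take Rxy and set V(A)={w : Ryw}. Then at y, □A holds; since □(□A→A) at x, □A→A at y, so A at y, i.e. Ryy.

Shift-reflexivity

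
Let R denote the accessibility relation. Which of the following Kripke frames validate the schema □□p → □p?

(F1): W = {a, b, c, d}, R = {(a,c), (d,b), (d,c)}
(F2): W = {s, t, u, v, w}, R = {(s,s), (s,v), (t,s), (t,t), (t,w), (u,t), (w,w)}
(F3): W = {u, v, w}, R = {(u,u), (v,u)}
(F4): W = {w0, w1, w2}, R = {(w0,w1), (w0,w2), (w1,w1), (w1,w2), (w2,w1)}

This is the axiom for density; its first-order frame correspondent is ∀x ∀y (Rxy → ∃z (Rxz ∧ Rzy)).
(F1): fails — Rdb but no z with Rdz and Rzb.
(F2): ✓.
(F3): ✓.
(F4): ✓.
Valid on: (F2), (F3), (F4).

(F2), (F3), (F4)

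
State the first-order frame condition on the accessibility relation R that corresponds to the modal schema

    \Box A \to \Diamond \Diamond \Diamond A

This is a Sahlqvist (Geach-type) schema ◇^0□^1A → □^0◇^3A.
Minimal-valuation argument: fix x; take any y with xR^0y and any z with xR^0z. Set V(A) to the set of worlds R-reachable from y in exactly 1 step. Then □^1A holds at y, so the antecedent holds at x; validity forces ◇^3A at z, giving a w with zR^3w and yR^1w.
First-order correspondent: \forall x \exists w (xRw \wedge x R^3 w).

\forall x \exists w (xRw \wedge x R^3 w)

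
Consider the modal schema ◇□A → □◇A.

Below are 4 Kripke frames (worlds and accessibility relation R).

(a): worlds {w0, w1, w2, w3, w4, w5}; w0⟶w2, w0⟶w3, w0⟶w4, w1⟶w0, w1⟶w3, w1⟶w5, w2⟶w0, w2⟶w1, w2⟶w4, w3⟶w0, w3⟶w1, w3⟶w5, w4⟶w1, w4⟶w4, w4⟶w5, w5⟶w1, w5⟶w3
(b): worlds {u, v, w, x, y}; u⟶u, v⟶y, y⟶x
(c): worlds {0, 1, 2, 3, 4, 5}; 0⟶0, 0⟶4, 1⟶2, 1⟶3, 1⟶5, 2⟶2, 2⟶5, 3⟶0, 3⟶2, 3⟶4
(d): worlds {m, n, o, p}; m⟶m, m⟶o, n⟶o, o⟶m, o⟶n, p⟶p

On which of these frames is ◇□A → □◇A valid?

This is the axiom for convergence; its first-order frame correspondent is ∀x ∀y ∀z (Rxy ∧ Rxz → ∃w (Ryw ∧ Rzw)).
(a): fails — Rw1w0 and Rw1w3 but w0 and w3 have no common successor.
(b): fails — Ryx and Ryx but x and x have no common successor.
(c): fails — R00 and R04 but 0 and 4 have no common successor.
(d): ✓.

(d)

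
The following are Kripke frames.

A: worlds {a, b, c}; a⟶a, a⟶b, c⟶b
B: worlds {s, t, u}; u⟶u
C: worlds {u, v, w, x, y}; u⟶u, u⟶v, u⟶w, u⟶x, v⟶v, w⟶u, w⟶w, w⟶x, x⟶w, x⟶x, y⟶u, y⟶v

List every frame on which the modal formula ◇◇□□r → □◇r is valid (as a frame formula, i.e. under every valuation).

The schema corresponds to a generalized confluence (Geach) condition: ∀x ∀y ∀z ((xR²y ∧ xRz) → ∃w (yR²w ∧ zRw)).
A: fails — aR²a, aRb but no w with aR²w and bRw.
B: ✓.
C: fails — uR²v, uRw but no t with vR²t and wRt.

B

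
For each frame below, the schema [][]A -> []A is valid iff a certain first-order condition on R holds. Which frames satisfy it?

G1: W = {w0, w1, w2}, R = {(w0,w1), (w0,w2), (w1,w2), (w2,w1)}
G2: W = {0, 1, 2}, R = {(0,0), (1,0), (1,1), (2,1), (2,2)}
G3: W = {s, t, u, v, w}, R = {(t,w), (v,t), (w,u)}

G2

Frame correspondent (Sahlqvist): forall x forall y (Rxy -> exists z (Rxz & Rzy)) — i.e. density.
G1: fails — Rw1w2 but no z with Rw1z and Rzw2.
G2: holds.
G3: fails — Rvt but no z with Rvz and Rzt.
Valid on: G2.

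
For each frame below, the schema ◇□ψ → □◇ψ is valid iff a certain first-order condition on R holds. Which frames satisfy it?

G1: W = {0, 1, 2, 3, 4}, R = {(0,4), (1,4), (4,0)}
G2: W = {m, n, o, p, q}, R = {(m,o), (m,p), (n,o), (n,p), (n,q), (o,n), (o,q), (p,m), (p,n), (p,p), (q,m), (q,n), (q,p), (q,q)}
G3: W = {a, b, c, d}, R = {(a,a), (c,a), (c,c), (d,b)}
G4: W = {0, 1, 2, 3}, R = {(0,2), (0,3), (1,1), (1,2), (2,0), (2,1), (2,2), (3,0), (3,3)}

G1, G2, G4

The schema corresponds to convergence: ∀x ∀y ∀z (Rxy ∧ Rxz → ∃w (Ryw ∧ Rzw)).
G1: condition met.
G2: condition met.
G3: fails — Rdb and Rdb but b and b have no common successor.
G4: condition met.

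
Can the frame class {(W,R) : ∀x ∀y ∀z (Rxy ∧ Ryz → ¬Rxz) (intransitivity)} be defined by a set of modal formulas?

Any modally definable frame class is closed under surjective bounded morphisms.
The 7-cycle (worlds 0,1,2,3,4,5,6 with 0→1→2→3→4→5→6→0) is intransitive. Mapping every world to a single reflexive point • is a surjective bounded morphism; the reflexive point is not intransitive (R••∧R•• but R••).
So the class is not modally definable.

Not definable by any modal formula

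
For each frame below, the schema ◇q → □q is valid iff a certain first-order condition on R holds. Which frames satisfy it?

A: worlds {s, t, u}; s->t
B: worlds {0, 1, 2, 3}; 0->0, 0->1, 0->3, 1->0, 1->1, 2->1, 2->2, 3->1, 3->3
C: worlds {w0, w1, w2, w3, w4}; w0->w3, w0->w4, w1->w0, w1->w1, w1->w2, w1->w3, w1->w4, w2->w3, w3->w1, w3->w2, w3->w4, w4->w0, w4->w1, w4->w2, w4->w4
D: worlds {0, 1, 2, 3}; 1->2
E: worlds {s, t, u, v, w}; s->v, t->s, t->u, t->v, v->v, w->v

A, D

Frame correspondent (Sahlqvist): ∀x ∀y ∀z (Rxy ∧ Rxz → y = z) — i.e. partial functionality.
A: condition met.
B: fails — 0 sees both 0 and 1.
C: fails — w0 sees both w3 and w4.
D: condition met.
E: fails — t sees both s and u.
Valid on: A, D.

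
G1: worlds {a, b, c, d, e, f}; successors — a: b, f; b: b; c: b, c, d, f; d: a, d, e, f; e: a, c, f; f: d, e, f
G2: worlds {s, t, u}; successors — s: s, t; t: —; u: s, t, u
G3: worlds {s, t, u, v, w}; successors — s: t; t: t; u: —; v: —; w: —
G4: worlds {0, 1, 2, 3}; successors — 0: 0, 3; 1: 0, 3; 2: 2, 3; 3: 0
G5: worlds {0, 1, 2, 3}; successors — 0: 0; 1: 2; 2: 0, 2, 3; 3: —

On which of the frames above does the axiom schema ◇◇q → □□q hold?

G3

This is the axiom for a generalized confluence (Geach) condition; its first-order frame correspondent is ∀x ∀y ∀z ((xR²y ∧ xR²z) → ∃w (y = w ∧ z = w)).
G1: fails — aR²b, aR²d but b ≠ d.
G2: fails — sR²s, sR²t but s ≠ t.
G3: condition met.
G4: fails — 0R²0, 0R²3 but 0 ≠ 3.
G5: fails — 1R²0, 1R²2 but 0 ≠ 2.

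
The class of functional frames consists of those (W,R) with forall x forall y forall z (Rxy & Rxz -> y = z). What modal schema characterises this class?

◇s → □s

The condition is partial functionality. The CD schema ◇s → □s defines it.
Suppose ◇s→□s is valid. Take Rxy, Rxz and set V(s)={y}. Then ◇s at x, so □s at x, so s at z, i.e. z=y.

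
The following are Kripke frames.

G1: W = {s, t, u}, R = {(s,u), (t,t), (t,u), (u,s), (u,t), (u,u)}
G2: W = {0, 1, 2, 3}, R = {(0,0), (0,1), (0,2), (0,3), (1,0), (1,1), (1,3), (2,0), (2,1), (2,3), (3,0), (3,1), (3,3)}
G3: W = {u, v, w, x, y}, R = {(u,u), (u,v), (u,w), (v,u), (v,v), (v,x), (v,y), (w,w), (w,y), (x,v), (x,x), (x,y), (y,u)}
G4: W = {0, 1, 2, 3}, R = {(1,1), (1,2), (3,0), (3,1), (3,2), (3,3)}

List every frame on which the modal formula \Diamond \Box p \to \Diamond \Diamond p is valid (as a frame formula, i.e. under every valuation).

G1, G2, G3

The schema corresponds to a generalized confluence (Geach) condition: \forall x \forall y (xRy \to \exists w (yRw \wedge x R^2 w)).
G1: satisfies the condition.
G2: satisfies the condition.
G3: satisfies the condition.
G4: fails — 1R2 but no w with 2Rw and 1R²w.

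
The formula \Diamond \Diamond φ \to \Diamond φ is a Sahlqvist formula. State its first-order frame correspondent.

Transitivity

Equivalently (dual form): □φ → □□φ.
Suppose □φ→□□φ is valid. Take Rxy, Ryz and set V(φ)={w : Rxw}. Then □φ at x, so □□φ at x, so □φ at y, so φ at z, i.e. Rxz.
Conversely, on a frame with transitivity the schema holds at every world under every valuation.
So the correspondent is transitivity.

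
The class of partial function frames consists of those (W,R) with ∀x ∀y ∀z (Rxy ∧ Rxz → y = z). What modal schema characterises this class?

The condition is partial functionality. The CD schema ◇p → □p defines it.
Suppose ◇p→□p is valid. Take Rxy, Rxz and set V(p)={y}. Then ◇p at x, so □p at x, so p at z, i.e. z=y.

◇p → □p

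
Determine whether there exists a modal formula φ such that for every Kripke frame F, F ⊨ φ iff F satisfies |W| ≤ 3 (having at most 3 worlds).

Not modally definable

Any modally definable frame class is closed under disjoint unions.
Any modal formula valid on each of 4 disjoint one-world frames is valid on their disjoint union (validity is preserved under disjoint unions). Each one-world frame has |W|=1≤3, but the union has |W|=4.
So no modal formula (or set of formulas) defines exactly the |W|≤3 frames.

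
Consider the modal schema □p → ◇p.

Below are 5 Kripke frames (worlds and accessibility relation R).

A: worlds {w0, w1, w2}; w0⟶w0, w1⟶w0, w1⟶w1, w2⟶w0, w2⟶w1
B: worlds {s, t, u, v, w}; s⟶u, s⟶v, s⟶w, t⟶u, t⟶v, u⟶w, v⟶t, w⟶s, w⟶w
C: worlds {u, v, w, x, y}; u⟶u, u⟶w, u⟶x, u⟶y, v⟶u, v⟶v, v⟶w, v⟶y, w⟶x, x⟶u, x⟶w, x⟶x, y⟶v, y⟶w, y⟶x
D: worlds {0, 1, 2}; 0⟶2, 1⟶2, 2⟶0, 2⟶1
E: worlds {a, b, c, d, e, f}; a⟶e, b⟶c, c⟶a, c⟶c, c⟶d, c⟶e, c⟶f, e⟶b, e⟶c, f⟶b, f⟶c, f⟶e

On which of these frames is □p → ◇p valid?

The schema corresponds to seriality: ∀x ∃y Rxy.
A: condition met.
B: condition met.
C: condition met.
D: condition met.
E: fails — world d has no successor.

A, B, C, D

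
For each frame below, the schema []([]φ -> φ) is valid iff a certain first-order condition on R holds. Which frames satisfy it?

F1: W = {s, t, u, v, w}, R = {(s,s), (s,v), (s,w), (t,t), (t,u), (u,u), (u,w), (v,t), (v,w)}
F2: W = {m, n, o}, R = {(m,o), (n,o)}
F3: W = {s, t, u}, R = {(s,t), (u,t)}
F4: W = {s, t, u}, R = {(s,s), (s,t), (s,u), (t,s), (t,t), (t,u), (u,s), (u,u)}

This is the axiom for shift-reflexivity; its first-order frame correspondent is forall x forall y (Rxy -> Ryy).
F1: fails — Ruw but not Rww.
F2: fails — Rno but not Roo.
F3: fails — Rut but not Rtt.
F4: satisfies the condition.

F4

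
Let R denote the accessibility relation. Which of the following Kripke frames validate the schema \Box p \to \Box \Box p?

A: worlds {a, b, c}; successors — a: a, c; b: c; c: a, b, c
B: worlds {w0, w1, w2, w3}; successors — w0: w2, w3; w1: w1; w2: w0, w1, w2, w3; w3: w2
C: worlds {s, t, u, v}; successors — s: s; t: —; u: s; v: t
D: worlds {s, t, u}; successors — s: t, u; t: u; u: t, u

The schema corresponds to transitivity: \forall x \forall y \forall z (Rxy \wedge Ryz \to Rxz).
A: fails — Rbc and Rcb but not Rbb.
B: fails — Rw3w2 and Rw2w1 but not Rw3w1.
C: ✓.
D: fails — Rtu and Rut but not Rtt.

C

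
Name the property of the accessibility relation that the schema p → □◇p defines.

symmetry

Suppose p→□◇p is valid. Take Rxy and set V(p)={x}. Then p at x, so □◇p at x, so ◇p at y, so some z with Ryz has p; z=x, i.e. Ryx.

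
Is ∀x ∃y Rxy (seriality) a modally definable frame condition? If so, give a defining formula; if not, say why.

Yes: it is seriality, defined by the D schema □p → ◇p.
Suppose □p→◇p is valid. At any x set V(p)=W. Then □p at x, so ◇p at x, so x has a successor.

Yes, by □p → ◇p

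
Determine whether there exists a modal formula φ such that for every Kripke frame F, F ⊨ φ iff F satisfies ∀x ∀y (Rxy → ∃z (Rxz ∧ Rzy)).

Definable; □□r → □r defines it

Yes: it is density, defined by the C4 schema □□r → □r.
Suppose □□r→□r is valid. Take Rxy and set V(r)={w : xR²w}. Then □□r at x, so □r at x, so r at y, i.e. ∃z(Rxz∧Rzy).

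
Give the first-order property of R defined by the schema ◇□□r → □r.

∀x ∀y ∀z ((xRy ∧ xRz) → ∃w (yR²w ∧ z = w))

This is a Sahlqvist (Geach-type) schema ◇^1□^2r → □^1◇^0r.
Minimal-valuation argument: fix x; take any y with xR^1y and any z with xR^1z. Set V(r) to the set of worlds R-reachable from y in exactly 2 steps. Then □^2r holds at y, so the antecedent holds at x; validity forces ◇^0r at z, giving a w with zR^0w and yR^2w.
First-order correspondent: ∀x ∀y ∀z ((xRy ∧ xRz) → ∃w (yR²w ∧ z = w)).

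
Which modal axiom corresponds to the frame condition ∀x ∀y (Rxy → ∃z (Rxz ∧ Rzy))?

A defining formula is □□p → □p (the C4 axiom).
Suppose □□p→□p is valid. Take Rxy and set V(p)={w : xR²w}. Then □□p at x, so □p at x, so p at y, i.e. ∃z(Rxz∧Rzy).

□□p → □p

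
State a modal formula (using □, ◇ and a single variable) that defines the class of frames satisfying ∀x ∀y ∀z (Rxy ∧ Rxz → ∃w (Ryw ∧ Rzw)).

◇□q → □◇q

This is convergence; the standard corresponding axiom is .2: ◇□q → □◇q.
Suppose ◇□q→□◇q is valid. Take Rxy, Rxz and set V(q)={w : Ryw}. Then □q at y so ◇□q at x, so □◇q at x, so ◇q at z, giving w with Rzw and Ryw.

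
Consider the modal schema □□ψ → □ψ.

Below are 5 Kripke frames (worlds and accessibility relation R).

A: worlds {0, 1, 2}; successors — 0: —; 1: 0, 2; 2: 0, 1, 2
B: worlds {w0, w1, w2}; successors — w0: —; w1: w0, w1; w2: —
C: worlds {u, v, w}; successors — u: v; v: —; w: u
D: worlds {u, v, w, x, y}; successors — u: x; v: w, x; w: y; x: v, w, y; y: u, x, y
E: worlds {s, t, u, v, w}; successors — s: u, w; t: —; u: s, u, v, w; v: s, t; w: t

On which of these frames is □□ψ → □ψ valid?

A, B

Frame correspondent (Sahlqvist): ∀x ∀y (Rxy → ∃z (Rxz ∧ Rzy)) — i.e. density.
A: satisfies the condition.
B: satisfies the condition.
C: fails — Ruv but no z with Ruz and Rzv.
D: fails — Rvx but no z with Rvz and Rzx.
E: fails — Rwt but no z with Rwz and Rzt.
Valid on: A, B.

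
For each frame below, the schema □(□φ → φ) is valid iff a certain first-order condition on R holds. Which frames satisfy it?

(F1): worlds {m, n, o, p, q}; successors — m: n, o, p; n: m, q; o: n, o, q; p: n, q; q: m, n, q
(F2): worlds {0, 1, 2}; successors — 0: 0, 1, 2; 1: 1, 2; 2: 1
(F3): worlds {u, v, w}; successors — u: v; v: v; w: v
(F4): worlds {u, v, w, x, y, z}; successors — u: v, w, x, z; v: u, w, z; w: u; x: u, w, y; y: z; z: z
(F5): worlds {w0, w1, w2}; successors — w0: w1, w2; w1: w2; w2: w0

(F3)

The schema corresponds to shift-reflexivity: ∀x ∀y (Rxy → Ryy).
(F1): fails — Ron but not Rnn.
(F2): fails — R02 but not R22.
(F3): ✓.
(F4): fails — Ruv but not Rvv.
(F5): fails — Rw1w2 but not Rw2w2.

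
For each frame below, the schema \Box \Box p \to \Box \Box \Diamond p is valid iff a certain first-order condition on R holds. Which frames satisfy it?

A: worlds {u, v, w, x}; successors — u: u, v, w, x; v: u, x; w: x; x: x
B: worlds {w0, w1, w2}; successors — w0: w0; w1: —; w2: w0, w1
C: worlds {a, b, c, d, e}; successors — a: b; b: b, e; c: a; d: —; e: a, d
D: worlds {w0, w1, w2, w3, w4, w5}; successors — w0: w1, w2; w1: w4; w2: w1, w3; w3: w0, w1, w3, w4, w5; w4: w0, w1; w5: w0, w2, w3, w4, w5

This is the axiom for a generalized confluence (Geach) condition; its first-order frame correspondent is \forall x \forall z (x R^2 z \to \exists w (x R^2 w \wedge zRw)).
A: ✓.
B: ✓.
C: fails — aR²e but no w with aR²w and eRw.
D: fails — w1R²w1 but no w with w1R²w and w1Rw.

A, B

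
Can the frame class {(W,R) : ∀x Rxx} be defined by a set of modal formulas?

This is a Sahlqvist condition; the T axiom □r → r defines it.
Suppose □r→r is valid. At any x set V(r)={w : Rxw}. Then □r holds at x, so r holds at x, i.e. Rxx.

Yes, by □r → r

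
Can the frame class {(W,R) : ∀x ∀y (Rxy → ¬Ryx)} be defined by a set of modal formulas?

Not modally definable

Any modally definable frame class is closed under surjective bounded morphisms.
The 5-cycle (worlds a,b,c,d,e with a→b→c→d→e→a) is asymmetric. Mapping every world to a single reflexive point • is a surjective bounded morphism, and the reflexive point is not asymmetric (R•• but asymmetry requires ¬R••).
Hence asymmetry is not modally definable.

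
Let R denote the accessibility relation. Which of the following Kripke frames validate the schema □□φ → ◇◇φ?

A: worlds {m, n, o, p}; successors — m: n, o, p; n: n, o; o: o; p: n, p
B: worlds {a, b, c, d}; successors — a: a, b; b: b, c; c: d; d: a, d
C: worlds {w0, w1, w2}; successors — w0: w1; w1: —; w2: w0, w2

This is the axiom for a generalized confluence (Geach) condition; its first-order frame correspondent is ∀x ∃w (xR²w ∧ xR²w).
A: holds.
B: holds.
C: fails — at w0 but no w with w0R²w and w0R²w.

A, B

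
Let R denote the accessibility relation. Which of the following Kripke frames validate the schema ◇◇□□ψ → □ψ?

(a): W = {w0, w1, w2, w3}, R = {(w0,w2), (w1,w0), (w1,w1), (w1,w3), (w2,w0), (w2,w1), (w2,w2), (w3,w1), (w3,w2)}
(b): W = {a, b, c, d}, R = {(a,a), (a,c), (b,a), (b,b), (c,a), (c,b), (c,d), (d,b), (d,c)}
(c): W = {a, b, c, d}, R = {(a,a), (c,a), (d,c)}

none

The schema corresponds to a generalized confluence (Geach) condition: ∀x ∀y ∀z ((xR²y ∧ xRz) → ∃w (yR²w ∧ z = w)).
(a): fails — w1R²w0, w1Rw3 but no w with w0R²w and w3=w.
(b): fails — aR²d, aRc but no w with dR²w and c=w.
(c): fails — dR²a, dRc but no w with aR²w and c=w.
Valid on no frame.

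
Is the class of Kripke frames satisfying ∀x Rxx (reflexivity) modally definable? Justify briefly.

Yes — defined by □q → q

Yes: it is reflexivity, defined by the T schema □q → q.
Suppose □q→q is valid. At any x set V(q)={w : Rxw}. Then □q holds at x, so q holds at x, i.e. Rxx.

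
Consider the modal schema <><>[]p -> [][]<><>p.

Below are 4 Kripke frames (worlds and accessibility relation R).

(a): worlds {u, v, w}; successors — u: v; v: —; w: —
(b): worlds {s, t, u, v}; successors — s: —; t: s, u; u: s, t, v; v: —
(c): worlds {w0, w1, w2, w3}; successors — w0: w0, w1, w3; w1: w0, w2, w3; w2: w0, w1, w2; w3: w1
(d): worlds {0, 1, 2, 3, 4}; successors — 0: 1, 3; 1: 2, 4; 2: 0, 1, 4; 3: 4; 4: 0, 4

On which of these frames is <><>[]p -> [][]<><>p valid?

Frame correspondent (Sahlqvist): forall x forall y forall z ((x R^2 y & x R^2 z) -> exists w (yRw & z R^2 w)) — i.e. a generalized confluence (Geach) condition.
(a): satisfies the condition.
(b): fails — tR²s, tR²s but no w with sRw and sR²w.
(c): fails — w0R²w3, w0R²w3 but no w with w3Rw and w3R²w.
(d): fails — 1R²0, 1R²0 but no w with 0Rw and 0R²w.

(a)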